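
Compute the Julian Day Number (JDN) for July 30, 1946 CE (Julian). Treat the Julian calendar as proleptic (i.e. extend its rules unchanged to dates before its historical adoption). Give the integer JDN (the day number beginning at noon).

2432045

Equivalently 12 August 1946 (Gregorian).
JDN 2451545 is 1 January 2000 CE (Gregorian); the target day is −19500 days from there, so JDN = 2432045.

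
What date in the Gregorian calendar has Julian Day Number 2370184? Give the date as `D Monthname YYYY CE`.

29 March 1777 CE

Counting from JDN 2299161 = 15 Oct 1582 gives an offset of 71023 days.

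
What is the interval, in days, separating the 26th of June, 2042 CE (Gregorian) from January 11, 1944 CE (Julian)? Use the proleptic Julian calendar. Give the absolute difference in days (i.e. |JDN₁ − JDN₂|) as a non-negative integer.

35948

First date → JDN 2467062; second date → JDN 2431114.
The interval is |2467062 − 2431114| = 35948 days.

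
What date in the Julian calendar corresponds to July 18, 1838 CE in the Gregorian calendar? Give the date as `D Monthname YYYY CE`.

At this point the Julian calendar is 12 days behind the Gregorian.
18 July 1838 Gregorian − 12 days → 6 July 1838 Julian.

6 July 1838 CE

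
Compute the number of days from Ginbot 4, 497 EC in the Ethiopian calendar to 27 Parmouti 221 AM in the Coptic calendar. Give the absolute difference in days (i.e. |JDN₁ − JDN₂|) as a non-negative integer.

JDN of the first date = 1905628.
JDN of the second date = 1905621.
|1905621 − 1905628| = 7.

7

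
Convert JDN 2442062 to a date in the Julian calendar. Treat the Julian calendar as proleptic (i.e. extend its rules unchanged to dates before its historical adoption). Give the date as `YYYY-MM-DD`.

JDN 2442062 is 14 January 1974 in the Gregorian calendar.
In the Julian calendar that day is 1974-01-01.

1974-01-01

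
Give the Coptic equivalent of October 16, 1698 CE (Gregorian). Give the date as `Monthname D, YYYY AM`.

Both dates share Julian Day Number 2341531; in the Coptic calendar that is 9 Paopi 1415 AM.

Paopi 9, 1415 AM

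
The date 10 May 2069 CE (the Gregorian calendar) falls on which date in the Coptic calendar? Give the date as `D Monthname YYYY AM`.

Both dates share Julian Day Number 2476877; in the Coptic calendar that is 2 Pashons 1785 AM.

2 Pashons 1785 AM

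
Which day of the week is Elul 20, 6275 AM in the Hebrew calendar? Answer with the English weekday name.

Saturday

This is JDN 2639887 (31 August 2515 Gregorian).
2639887 ≡ 5 (mod 7); counting from Monday = 0 gives Saturday.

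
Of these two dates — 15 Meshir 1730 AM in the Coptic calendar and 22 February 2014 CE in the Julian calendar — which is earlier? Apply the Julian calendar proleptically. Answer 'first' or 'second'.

first

Converting both to JDN: 2456711 vs 2456724; the smaller is the first.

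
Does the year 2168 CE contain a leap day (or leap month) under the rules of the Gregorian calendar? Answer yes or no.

2168 is divisible by 4 and not by 100, so it is a leap year.

yes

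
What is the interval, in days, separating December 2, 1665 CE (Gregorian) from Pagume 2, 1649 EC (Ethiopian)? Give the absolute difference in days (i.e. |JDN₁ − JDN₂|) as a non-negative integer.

3011

JDN of the first date = 2329525.
JDN of the second date = 2326514.
|2326514 − 2329525| = 3011.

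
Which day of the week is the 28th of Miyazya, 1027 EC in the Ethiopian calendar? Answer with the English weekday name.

This is JDN 2099204 (29 April 1035 Gregorian).
JDN 2099204 mod 7 = 2, and JDN 0 was a Monday, so this is a Wednesday.

Wednesday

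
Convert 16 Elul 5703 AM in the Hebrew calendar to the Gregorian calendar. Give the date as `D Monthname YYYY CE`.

16 September 1943 CE

Both dates share Julian Day Number 2430984; in the Gregorian calendar that is 16 September 1943 CE.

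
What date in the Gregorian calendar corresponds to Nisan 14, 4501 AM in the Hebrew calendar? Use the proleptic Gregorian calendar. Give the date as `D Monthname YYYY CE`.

Julian Day Number of the source date = 1991803.
Converting JDN 1991803 to the Gregorian calendar gives 9 April 741 CE.

9 April 741 CE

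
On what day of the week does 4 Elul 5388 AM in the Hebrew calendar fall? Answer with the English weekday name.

This is JDN 2315920 (2 September 1628 Gregorian).
2315920 ≡ 5 (mod 7); counting from Monday = 0 gives Saturday.

Saturday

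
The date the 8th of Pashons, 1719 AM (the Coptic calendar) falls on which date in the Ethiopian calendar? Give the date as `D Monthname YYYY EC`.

8 Ginbot 1995 EC

Julian Day Number of the source date = 2452776.
Converting JDN 2452776 to the Ethiopian calendar gives 8 Ginbot 1995 EC.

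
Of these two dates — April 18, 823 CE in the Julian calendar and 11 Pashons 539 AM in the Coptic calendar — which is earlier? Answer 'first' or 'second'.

first

The two dates have Julian Day Numbers 2021766 and 2021784 respectively.
Since 2021766 < 2021784, the first date comes first.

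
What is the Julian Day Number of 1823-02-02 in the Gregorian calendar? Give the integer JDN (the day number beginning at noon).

JDN 2299161 is 15 October 1582 CE (Gregorian); the target day is +87768 days from there, so JDN = 2386929.

2386929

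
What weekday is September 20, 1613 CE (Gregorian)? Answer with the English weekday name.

JDN 2310459 mod 7 = 4, and JDN 0 was a Monday, so this is a Friday.

Friday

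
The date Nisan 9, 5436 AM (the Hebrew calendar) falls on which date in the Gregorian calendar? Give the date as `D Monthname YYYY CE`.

23 March 1676 CE

Both dates share Julian Day Number 2333289; in the Gregorian calendar that is 23 March 1676 CE.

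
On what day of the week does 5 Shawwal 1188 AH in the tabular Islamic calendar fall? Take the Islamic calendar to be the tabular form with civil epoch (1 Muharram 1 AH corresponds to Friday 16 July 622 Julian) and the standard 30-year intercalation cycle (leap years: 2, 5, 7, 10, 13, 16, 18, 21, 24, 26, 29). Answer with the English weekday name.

Friday

This is JDN 2369343 (9 December 1774 Gregorian).
JDN 2369343 mod 7 = 4, and JDN 0 was a Monday, so this is a Friday.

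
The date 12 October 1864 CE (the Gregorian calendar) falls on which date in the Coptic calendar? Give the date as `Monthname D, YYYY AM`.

Both dates share Julian Day Number 2402157; in the Coptic calendar that is 3 Paopi 1581 AM.

Paopi 3, 1581 AM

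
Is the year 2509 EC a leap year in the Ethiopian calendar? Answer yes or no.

no

2509 mod 4 = 1; in the Ethiopian calendar a year is leap when year mod 4 = 3, so it is a common year.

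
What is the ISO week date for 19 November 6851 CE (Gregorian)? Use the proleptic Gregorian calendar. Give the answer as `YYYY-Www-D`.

6851-W46-7

The weekday is Sunday (ISO weekday 7).
That Sunday belongs to ISO week 46 of ISO year 6851.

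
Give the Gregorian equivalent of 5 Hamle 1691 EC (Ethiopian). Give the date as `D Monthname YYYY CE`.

Both dates share Julian Day Number 2341797; in the Gregorian calendar that is 9 July 1699 CE.

9 July 1699 CE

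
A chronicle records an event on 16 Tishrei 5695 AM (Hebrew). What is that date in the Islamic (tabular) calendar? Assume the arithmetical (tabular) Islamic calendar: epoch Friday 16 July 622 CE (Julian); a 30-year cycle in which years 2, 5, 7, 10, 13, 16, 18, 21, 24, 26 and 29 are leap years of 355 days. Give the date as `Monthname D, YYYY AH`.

Julian Day Number of the source date = 2427706.
Converting JDN 2427706 to the tabular Islamic calendar gives 15 Jumada al-Thani 1353 AH.

Jumada al-Thani 15, 1353 AH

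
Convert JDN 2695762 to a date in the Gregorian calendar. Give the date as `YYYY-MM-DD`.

JDN 2451545 is 1 Jan 2000; 2695762 is +244217 days from there.

2668-08-23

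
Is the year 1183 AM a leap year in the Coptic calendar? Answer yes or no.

yes

1183 mod 4 = 3; in the Coptic calendar a year is leap when year mod 4 = 3, so it is a leap year.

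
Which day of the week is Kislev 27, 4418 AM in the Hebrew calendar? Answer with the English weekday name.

Friday

In the proleptic Gregorian calendar this is 11 December 657 (JDN 1961369).
JDN 1961369 mod 7 = 4, and JDN 0 was a Monday, so this is a Friday.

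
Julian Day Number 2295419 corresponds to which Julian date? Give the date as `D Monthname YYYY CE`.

7 July 1572 CE

The proleptic Gregorian equivalent of JDN 2295419 is 17 July 1572.
In the Julian calendar that day is 7 July 1572 CE.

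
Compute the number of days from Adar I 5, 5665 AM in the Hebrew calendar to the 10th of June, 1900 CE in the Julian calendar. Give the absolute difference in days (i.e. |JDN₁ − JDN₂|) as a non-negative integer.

1693

First date → JDN 2416887; second date → JDN 2415194.
The interval is |2416887 − 2415194| = 1693 days.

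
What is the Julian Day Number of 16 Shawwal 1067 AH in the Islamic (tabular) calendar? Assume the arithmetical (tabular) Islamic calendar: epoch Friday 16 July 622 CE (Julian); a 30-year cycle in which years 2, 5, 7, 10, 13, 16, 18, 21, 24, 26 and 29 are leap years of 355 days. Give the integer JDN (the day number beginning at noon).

Equivalently 28 July 1657 (Gregorian).
JDN 2451545 is 1 January 2000 CE (Gregorian); the target day is −125069 days from there, so JDN = 2326476.

2326476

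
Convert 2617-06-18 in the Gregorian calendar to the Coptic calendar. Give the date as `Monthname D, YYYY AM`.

Paoni 6, 2333 AM

Both dates share Julian Day Number 2677068; in the Coptic calendar that is 6 Paoni 2333 AM.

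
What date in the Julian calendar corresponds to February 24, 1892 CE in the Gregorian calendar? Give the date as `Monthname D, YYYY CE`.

February 12, 1892 CE

At this point the Julian calendar is 12 days behind the Gregorian.
24 February 1892 Gregorian − 12 days → 12 February 1892 Julian.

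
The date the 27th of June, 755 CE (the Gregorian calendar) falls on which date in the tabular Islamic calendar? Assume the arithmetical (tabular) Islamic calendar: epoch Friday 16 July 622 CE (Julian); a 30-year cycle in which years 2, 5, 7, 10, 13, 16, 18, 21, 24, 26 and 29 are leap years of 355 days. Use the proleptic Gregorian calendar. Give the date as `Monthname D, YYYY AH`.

Julian Day Number of the source date = 1996995.
Converting JDN 1996995 to the tabular Islamic calendar gives 8 Muharram 138 AH.

Muharram 8, 138 AH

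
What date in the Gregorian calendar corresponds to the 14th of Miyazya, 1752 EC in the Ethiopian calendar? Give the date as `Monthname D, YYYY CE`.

April 20, 1760 CE

Julian Day Number of the source date = 2363997.
Converting JDN 2363997 to the Gregorian calendar gives 20 April 1760 CE.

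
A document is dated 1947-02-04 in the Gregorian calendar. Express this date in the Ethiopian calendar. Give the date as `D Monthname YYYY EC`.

27 Tir 1939 EC

Julian Day Number of the source date = 2432221.
Converting JDN 2432221 to the Ethiopian calendar gives 27 Tir 1939 EC.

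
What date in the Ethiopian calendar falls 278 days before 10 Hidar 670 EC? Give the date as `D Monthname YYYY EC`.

JDN of 10 Hidar 670 EC = 1968642.
1968642 − 278 = 1968364.
JDN 1968364 in the Ethiopian calendar is 7 Yekatit 669 EC.

7 Yekatit 669 EC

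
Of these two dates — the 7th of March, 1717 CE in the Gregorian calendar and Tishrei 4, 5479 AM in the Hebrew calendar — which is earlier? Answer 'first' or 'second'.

first

Converting both to JDN: 2348247 vs 2348818; the smaller is the first.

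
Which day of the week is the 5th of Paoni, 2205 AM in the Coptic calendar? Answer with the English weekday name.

Wednesday

In the Gregorian calendar this is 15 June 2489 (JDN 2630315).
Since JDN mod 7 = 2 (0 = Monday), the day is Wednesday.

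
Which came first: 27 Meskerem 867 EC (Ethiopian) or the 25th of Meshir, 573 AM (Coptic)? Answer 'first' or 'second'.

second

First date → JDN 2040553; second date → JDN 2034127.
JDN 2034127 < JDN 2040553, so the second date is earlier.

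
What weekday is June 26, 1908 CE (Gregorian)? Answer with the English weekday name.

JDN 2418119 mod 7 = 4, and JDN 0 was a Monday, so this is a Friday.

Friday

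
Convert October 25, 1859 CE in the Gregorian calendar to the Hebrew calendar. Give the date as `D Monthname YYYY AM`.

27 Tishrei 5620 AM

Julian Day Number of the source date = 2400343.
Converting JDN 2400343 to the Hebrew calendar gives 27 Tishrei 5620 AM.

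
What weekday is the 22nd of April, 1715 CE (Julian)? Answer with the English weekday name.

Friday

In the Gregorian calendar this is 3 May 1715 (JDN 2347573).
Since JDN mod 7 = 4 (0 = Monday), the day is Friday.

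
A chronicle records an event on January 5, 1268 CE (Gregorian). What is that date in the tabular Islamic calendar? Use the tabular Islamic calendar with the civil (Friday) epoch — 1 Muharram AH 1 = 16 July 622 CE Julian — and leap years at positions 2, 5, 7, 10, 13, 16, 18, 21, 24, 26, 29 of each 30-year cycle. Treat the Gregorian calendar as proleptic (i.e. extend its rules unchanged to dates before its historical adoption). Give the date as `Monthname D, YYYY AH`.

Rabi' al-Thani 10, 666 AH

Julian Day Number of the source date = 2184192.
Converting JDN 2184192 to the tabular Islamic calendar gives 10 Rabi' al-Thani 666 AH.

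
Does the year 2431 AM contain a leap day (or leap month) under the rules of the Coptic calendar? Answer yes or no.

2431 mod 4 = 3; in the Coptic calendar a year is leap when year mod 4 = 3, so it is a leap year.

yes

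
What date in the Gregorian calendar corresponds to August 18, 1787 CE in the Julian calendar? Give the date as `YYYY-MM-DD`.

For dates in this range the Gregorian date is 11 days ahead of the Julian.
18 August 1787 Julian + 11 days → 29 August 1787 Gregorian.

1787-08-29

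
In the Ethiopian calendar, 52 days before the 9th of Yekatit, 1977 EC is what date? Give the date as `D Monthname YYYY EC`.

17 Tahsas 1977 EC

JDN of the 9th of Yekatit, 1977 EC = 2446113.
2446113 − 52 = 2446061.
JDN 2446061 in the Ethiopian calendar is 17 Tahsas 1977 EC.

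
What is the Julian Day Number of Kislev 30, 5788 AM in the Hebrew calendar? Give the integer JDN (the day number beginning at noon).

2461770

Equivalently 30 December 2027 (Gregorian).
JDN 2400001 is 17 November 1858 CE (Gregorian), MJD 0; the target day is +61769 days from there, so JDN = 2461770.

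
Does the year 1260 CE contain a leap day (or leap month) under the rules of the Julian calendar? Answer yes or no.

yes

1260 mod 4 = 0, so it is a leap year in the Julian calendar.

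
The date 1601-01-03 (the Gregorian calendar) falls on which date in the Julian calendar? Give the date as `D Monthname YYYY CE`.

At this point the Julian calendar is 10 days behind the Gregorian.
3 January 1601 Gregorian − 10 days → 24 December 1600 Julian.

24 December 1600 CE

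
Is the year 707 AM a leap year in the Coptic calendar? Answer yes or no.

707 mod 4 = 3; in the Coptic calendar a year is leap when year mod 4 = 3, so it is a leap year.

yes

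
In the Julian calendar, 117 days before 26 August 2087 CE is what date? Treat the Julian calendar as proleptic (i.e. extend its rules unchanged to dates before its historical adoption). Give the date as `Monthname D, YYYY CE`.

Counting 117 days back from JDN 2483572 reaches JDN 2483455, which is May 1, 2087 CE.

May 1, 2087 CE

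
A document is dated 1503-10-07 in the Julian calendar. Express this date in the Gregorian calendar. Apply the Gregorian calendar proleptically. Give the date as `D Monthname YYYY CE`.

At this point the Julian calendar is 10 days behind the Gregorian.
7 October 1503 Julian + 10 days → 17 October 1503 Gregorian.

17 October 1503 CE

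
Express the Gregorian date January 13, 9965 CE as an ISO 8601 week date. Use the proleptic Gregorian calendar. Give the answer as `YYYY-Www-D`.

The weekday is Wednesday (ISO weekday 3).
That Wednesday belongs to ISO week 2 of ISO year 9965.

9965-W02-3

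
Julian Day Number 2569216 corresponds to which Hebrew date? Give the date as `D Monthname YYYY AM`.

JDN 2569216 is 5 March 2322 in the Gregorian calendar.
In the Hebrew calendar that day is 16 Adar 6082 AM.

16 Adar 6082 AM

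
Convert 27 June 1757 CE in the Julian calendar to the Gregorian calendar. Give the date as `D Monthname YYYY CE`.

8 July 1757 CE

The Julian–Gregorian offset here is 11 days (Julian trailing).
27 June 1757 Julian + 11 days → 8 July 1757 Gregorian.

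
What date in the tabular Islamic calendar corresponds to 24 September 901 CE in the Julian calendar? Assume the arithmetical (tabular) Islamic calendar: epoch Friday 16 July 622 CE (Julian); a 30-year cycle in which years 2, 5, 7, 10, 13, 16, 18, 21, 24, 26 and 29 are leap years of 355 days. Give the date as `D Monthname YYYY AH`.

7 Shawwal 288 AH

Both dates share Julian Day Number 2050415; in the tabular Islamic calendar that is 7 Shawwal 288 AH.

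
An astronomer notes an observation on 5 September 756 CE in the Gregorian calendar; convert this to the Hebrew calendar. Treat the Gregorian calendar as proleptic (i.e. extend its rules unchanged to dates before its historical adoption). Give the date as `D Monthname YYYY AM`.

3 Tishrei 4517 AM

Both dates share Julian Day Number 1997431; in the Hebrew calendar that is 3 Tishrei 4517 AM.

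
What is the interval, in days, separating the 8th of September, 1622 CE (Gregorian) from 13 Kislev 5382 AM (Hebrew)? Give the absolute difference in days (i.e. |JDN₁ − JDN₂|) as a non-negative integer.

JDN of the first date = 2313734.
JDN of the second date = 2313448.
|2313448 − 2313734| = 286.

286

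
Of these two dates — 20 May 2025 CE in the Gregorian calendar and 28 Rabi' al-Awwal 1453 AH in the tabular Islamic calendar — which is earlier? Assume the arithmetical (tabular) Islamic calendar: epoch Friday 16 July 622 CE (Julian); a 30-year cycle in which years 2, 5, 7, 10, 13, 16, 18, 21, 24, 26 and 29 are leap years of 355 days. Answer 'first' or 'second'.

first

The two dates have Julian Day Numbers 2460816 and 2463066 respectively.
Since 2460816 < 2463066, the first date comes first.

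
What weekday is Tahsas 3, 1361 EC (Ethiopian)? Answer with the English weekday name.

Wednesday

Equivalently 7 December 1368 Gregorian, JDN 2221053.
Since JDN mod 7 = 2 (0 = Monday), the day is Wednesday.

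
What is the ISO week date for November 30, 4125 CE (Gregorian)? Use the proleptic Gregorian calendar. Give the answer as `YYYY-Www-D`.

4125-W48-5

The weekday is Friday (ISO weekday 5).
That Friday belongs to ISO week 48 of ISO year 4125.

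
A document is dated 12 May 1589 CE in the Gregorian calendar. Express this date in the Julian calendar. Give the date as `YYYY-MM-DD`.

1589-05-02

For dates in this range the Gregorian date is 10 days ahead of the Julian.
12 May 1589 Gregorian − 10 days → 2 May 1589 Julian.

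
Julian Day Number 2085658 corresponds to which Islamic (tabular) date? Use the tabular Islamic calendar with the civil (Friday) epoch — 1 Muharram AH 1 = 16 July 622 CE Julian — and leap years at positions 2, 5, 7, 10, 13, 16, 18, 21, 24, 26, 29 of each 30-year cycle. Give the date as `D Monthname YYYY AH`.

20 Rabi' al-Awwal 388 AH

The proleptic Gregorian equivalent of JDN 2085658 is 27 March 998.
In the tabular Islamic calendar that day is 20 Rabi' al-Awwal 388 AH.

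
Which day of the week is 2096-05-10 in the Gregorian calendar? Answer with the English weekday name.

Since JDN mod 7 = 3 (0 = Monday), the day is Thursday.

Thursday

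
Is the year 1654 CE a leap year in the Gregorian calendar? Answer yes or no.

no

1654 is not divisible by 4, so it is a common year.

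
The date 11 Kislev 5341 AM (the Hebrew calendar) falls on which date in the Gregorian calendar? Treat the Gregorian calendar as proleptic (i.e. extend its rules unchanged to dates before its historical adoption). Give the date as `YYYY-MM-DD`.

Both dates share Julian Day Number 2298475; in the Gregorian calendar that is 28 November 1580 CE.

1580-11-28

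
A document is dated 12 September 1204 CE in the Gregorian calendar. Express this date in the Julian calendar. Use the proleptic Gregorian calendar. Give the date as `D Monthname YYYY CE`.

5 September 1204 CE

The Julian–Gregorian offset here is 7 days (Julian trailing).
12 September 1204 Gregorian − 7 days → 5 September 1204 Julian.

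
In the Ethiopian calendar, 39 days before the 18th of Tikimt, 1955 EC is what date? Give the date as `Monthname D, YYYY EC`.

Meskerem 9, 1955 EC

JDN of the 18th of Tikimt, 1955 EC = 2437966.
2437966 − 39 = 2437927.
JDN 2437927 in the Ethiopian calendar is Meskerem 9, 1955 EC.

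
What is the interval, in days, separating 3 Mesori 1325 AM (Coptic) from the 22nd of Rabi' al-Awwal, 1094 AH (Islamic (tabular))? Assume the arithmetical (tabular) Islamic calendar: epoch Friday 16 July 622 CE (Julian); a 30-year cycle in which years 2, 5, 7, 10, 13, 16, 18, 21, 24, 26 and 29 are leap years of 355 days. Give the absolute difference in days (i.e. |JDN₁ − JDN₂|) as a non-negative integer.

26890

First date → JDN 2308953; second date → JDN 2335843.
The interval is |2308953 − 2335843| = 26890 days.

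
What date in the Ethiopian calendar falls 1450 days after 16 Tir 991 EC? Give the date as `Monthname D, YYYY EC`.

JDN of 16 Tir 991 EC = 2085953.
2085953 + 1450 = 2087403.
JDN 2087403 in the Ethiopian calendar is Tir 5, 995 EC.

Tir 5, 995 EC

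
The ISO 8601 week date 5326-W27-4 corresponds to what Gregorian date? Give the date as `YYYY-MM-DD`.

ISO week 1 of 5326 is the week containing the first Thursday of 5326.
Week 27, day 4 (Thursday) lands on 5326-07-04.

5326-07-04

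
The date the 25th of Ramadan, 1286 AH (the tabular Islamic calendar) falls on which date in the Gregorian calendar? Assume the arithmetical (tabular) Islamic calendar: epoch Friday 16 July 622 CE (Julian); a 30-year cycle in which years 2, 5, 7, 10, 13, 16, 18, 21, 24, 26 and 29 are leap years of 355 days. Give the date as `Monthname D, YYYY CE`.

December 29, 1869 CE

Julian Day Number of the source date = 2404061.
Converting JDN 2404061 to the Gregorian calendar gives 29 December 1869 CE.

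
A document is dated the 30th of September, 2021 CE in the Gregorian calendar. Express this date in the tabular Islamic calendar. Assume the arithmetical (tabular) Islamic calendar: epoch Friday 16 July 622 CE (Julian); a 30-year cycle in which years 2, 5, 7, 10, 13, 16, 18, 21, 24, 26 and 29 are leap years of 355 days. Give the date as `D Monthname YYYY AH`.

22 Safar 1443 AH

Julian Day Number of the source date = 2459488.
Converting JDN 2459488 to the tabular Islamic calendar gives 22 Safar 1443 AH.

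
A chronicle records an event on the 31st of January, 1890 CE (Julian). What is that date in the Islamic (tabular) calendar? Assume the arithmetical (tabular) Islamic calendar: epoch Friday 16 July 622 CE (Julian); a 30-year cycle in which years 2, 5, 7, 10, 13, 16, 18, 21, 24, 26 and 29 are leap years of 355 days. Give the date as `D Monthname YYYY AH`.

21 Jumada al-Thani 1307 AH

Both dates share Julian Day Number 2411411; in the tabular Islamic calendar that is 21 Jumada al-Thani 1307 AH.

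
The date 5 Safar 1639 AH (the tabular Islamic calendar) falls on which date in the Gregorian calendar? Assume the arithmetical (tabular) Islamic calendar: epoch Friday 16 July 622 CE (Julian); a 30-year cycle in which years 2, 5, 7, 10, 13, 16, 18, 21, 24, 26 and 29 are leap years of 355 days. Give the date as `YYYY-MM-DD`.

2211-11-13

Both dates share Julian Day Number 2528927; in the Gregorian calendar that is 13 November 2211 CE.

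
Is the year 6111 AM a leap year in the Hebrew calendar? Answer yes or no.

no

Hebrew year 6111 is year 12 of its 19-year Metonic cycle; leap years are at positions 3, 6, 8, 11, 14, 17, 19, so it is a common year (12 months).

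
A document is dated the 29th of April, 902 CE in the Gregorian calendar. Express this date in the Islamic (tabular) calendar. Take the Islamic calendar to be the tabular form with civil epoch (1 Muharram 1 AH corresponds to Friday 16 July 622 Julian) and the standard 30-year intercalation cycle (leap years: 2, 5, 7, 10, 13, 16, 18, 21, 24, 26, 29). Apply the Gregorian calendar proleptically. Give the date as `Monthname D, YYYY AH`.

Julian Day Number of the source date = 2050627.
Converting JDN 2050627 to the tabular Islamic calendar gives 12 Jumada al-Awwal 289 AH.

Jumada al-Awwal 12, 289 AH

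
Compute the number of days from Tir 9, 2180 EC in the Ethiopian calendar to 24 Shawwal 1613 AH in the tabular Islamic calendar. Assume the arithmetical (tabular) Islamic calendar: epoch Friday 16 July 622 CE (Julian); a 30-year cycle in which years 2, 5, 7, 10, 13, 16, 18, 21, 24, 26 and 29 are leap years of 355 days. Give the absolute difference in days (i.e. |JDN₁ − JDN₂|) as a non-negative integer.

261

JDN of the first date = 2520229.
JDN of the second date = 2519968.
|2519968 − 2520229| = 261.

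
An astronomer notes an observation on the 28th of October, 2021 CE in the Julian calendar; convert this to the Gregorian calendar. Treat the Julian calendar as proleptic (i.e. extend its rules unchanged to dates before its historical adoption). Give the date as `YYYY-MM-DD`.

2021-11-10

For dates in this range the Gregorian date is 13 days ahead of the Julian.
28 October 2021 Julian + 13 days → 10 November 2021 Gregorian.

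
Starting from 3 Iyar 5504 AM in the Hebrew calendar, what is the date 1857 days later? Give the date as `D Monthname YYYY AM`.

28 Iyar 5509 AM

The starting date is JDN 2358148; 2358148 + 1857 = 2360005.
JDN 2360005 corresponds to 28 Iyar 5509 AM.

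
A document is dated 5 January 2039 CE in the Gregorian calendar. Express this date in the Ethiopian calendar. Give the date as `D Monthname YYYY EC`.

Julian Day Number of the source date = 2465794.
Converting JDN 2465794 to the Ethiopian calendar gives 27 Tahsas 2031 EC.

27 Tahsas 2031 EC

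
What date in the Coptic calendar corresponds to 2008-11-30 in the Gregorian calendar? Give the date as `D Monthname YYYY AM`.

Julian Day Number of the source date = 2454801.
Converting JDN 2454801 to the Coptic calendar gives 21 Hathor 1725 AM.

21 Hathor 1725 AM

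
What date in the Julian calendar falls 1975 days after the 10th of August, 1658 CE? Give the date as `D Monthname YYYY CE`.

Counting 1975 days forward from JDN 2326864 reaches JDN 2328839, which is 6 January 1664 CE.

6 January 1664 CE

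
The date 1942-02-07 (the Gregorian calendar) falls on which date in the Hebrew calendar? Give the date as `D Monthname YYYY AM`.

Julian Day Number of the source date = 2430398.
Converting JDN 2430398 to the Hebrew calendar gives 20 Shevat 5702 AM.

20 Shevat 5702 AM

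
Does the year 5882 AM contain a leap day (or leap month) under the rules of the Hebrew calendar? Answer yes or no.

Hebrew year 5882 is year 11 of its 19-year Metonic cycle; leap years are at positions 3, 6, 8, 11, 14, 17, 19, so it is a leap year (13 months).

yes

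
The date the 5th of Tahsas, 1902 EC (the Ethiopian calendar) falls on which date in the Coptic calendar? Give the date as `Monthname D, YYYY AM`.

Koiak 5, 1626 AM

The source date corresponds to 14 December 1909 in the Gregorian calendar (JDN 2418655).
That day falls on 5 Koiak 1626 AM in the Coptic calendar.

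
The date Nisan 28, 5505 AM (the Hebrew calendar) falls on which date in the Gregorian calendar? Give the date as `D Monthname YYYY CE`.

Both dates share Julian Day Number 2358528; in the Gregorian calendar that is 30 April 1745 CE.

30 April 1745 CE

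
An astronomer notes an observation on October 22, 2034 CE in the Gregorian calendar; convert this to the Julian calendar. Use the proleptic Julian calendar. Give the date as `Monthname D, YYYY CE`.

October 9, 2034 CE

For dates in this range the Gregorian date is 13 days ahead of the Julian.
22 October 2034 Gregorian − 13 days → 9 October 2034 Julian.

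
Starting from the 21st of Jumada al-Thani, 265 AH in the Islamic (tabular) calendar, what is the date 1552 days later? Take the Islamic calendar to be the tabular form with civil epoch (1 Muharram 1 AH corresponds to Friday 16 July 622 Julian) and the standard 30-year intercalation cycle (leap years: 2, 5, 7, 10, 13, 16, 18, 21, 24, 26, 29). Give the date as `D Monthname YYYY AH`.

The starting date is JDN 2042161; 2042161 + 1552 = 2043713.
JDN 2043713 corresponds to 9 Dhu al-Qa'dah 269 AH.

9 Dhu al-Qa'dah 269 AH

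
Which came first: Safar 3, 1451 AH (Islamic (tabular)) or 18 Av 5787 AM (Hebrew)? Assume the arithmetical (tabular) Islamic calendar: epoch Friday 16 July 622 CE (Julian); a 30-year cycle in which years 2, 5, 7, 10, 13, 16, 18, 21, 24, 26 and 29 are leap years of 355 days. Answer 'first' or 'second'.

First date → JDN 2462304; second date → JDN 2461639.
JDN 2461639 < JDN 2462304, so the second date is earlier.

second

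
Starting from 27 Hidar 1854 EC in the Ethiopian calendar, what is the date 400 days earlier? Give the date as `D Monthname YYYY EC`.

JDN of 27 Hidar 1854 EC = 2401115.
2401115 − 400 = 2400715.
JDN 2400715 in the Ethiopian calendar is 22 Tikimt 1853 EC.

22 Tikimt 1853 EC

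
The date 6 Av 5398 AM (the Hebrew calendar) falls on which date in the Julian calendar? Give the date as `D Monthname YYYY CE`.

7 July 1638 CE

Both dates share Julian Day Number 2319525; in the Julian calendar that is 7 July 1638 CE.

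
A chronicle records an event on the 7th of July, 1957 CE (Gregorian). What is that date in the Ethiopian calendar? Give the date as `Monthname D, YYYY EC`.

Sene 30, 1949 EC

Julian Day Number of the source date = 2436027.
Converting JDN 2436027 to the Ethiopian calendar gives 30 Sene 1949 EC.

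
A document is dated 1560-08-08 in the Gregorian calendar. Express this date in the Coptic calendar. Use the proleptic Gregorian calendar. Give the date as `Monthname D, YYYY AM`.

Mesori 5, 1276 AM

Both dates share Julian Day Number 2291058; in the Coptic calendar that is 5 Mesori 1276 AM.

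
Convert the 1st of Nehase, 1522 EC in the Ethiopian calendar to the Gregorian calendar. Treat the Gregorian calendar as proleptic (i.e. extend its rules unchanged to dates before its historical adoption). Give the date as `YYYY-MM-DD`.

1530-08-04

Both dates share Julian Day Number 2280096; in the Gregorian calendar that is 4 August 1530 CE.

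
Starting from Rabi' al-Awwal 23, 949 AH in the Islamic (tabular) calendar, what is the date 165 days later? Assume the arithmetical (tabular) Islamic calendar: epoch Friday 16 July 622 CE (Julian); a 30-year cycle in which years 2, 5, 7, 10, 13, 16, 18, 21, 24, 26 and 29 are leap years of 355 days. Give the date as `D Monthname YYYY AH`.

11 Ramadan 949 AH

Counting 165 days forward from JDN 2284461 reaches JDN 2284626, which is 11 Ramadan 949 AH.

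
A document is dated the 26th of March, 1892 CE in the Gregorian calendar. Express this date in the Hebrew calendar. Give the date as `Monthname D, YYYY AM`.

Both dates share Julian Day Number 2412184; in the Hebrew calendar that is 27 Adar 5652 AM.

Adar 27, 5652 AM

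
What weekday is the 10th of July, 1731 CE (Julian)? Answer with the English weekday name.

This is JDN 2353496 (21 July 1731 Gregorian).
JDN 2353496 mod 7 = 5, and JDN 0 was a Monday, so this is a Saturday.

Saturday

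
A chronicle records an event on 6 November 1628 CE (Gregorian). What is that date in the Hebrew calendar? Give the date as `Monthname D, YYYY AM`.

Julian Day Number of the source date = 2315985.
Converting JDN 2315985 to the Hebrew calendar gives 10 Cheshvan 5389 AM.

Cheshvan 10, 5389 AM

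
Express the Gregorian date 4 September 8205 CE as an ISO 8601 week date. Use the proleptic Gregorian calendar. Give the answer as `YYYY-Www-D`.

8205-W36-3

The weekday is Wednesday (ISO weekday 3).
That Wednesday belongs to ISO week 36 of ISO year 8205.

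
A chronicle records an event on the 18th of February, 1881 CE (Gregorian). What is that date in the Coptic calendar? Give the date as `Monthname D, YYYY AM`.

Julian Day Number of the source date = 2408130.
Converting JDN 2408130 to the Coptic calendar gives 12 Meshir 1597 AM.

Meshir 12, 1597 AM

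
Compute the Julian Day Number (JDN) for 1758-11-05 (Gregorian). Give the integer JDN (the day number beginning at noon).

JDN 2451545 is 1 January 2000 CE (Gregorian); the target day is −88080 days from there, so JDN = 2363465.

2363465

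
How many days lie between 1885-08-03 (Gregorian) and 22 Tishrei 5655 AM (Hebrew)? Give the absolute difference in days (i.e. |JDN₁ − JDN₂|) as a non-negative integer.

3367

First date → JDN 2409757; second date → JDN 2413124.
The interval is |2409757 − 2413124| = 3367 days.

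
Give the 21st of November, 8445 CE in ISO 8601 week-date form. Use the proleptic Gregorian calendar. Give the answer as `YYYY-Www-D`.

8445-W47-2

The weekday is Tuesday (ISO weekday 2).
That Tuesday belongs to ISO week 47 of ISO year 8445.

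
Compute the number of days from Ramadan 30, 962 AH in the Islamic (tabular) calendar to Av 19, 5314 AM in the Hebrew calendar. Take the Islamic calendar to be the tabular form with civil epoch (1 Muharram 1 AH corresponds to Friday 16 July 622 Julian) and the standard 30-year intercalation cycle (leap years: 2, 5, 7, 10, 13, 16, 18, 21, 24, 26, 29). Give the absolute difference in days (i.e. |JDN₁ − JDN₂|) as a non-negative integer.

First date → JDN 2289251; second date → JDN 2288855.
The interval is |2289251 − 2288855| = 396 days.

396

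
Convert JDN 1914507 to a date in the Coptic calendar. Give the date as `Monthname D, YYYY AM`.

Mesori 27, 245 AM

The proleptic Gregorian equivalent of JDN 1914507 is 22 August 529.
In the Coptic calendar that day is Mesori 27, 245 AM.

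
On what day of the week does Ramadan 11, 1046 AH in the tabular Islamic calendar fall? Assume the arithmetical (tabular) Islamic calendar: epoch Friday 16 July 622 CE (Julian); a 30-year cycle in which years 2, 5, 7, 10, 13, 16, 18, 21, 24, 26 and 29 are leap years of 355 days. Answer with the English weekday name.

Friday

This is JDN 2318999 (6 February 1637 Gregorian).
2318999 ≡ 4 (mod 7); counting from Monday = 0 gives Friday.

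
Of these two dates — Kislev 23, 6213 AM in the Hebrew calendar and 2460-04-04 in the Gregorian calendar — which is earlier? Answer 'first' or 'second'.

The two dates have Julian Day Numbers 2616975 and 2619651 respectively.
Since 2616975 < 2619651, the first date comes first.

first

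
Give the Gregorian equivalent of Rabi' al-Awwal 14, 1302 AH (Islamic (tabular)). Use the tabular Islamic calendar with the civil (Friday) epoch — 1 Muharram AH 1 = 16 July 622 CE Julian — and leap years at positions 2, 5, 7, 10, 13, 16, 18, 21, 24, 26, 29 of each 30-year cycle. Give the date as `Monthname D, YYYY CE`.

January 1, 1885 CE

Julian Day Number of the source date = 2409543.
Converting JDN 2409543 to the Gregorian calendar gives 1 January 1885 CE.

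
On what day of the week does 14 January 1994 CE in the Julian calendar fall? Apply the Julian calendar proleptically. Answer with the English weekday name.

Thursday

This is JDN 2449380 (27 January 1994 Gregorian).
2449380 ≡ 3 (mod 7); counting from Monday = 0 gives Thursday.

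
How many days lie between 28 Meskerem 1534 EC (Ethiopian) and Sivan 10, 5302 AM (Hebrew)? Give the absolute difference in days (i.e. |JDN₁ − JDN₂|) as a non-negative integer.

JDN of the first date = 2284176.
JDN of the second date = 2284418.
|2284418 − 2284176| = 242.

242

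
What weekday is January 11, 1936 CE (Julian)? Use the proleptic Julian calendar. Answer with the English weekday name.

Friday

This is JDN 2428192 (24 January 1936 Gregorian).
JDN 2428192 mod 7 = 4, and JDN 0 was a Monday, so this is a Friday.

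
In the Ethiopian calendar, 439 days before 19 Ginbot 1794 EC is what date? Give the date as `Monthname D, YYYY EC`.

JDN of 19 Ginbot 1794 EC = 2379372.
2379372 − 439 = 2378933.
JDN 2378933 in the Ethiopian calendar is Megabit 5, 1793 EC.

Megabit 5, 1793 EC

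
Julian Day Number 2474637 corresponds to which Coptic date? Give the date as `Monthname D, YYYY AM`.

Paremhat 14, 1779 AM

The Gregorian equivalent of JDN 2474637 is 23 March 2063.
In the Coptic calendar that day is Paremhat 14, 1779 AM.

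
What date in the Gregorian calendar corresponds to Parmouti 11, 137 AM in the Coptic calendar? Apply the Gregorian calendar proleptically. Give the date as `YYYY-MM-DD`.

0421-04-07

Julian Day Number of the source date = 1874924.
Converting JDN 1874924 to the Gregorian calendar gives 7 April 421 CE.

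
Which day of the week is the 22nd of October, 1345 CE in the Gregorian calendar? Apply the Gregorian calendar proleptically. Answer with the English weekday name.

Friday

Since JDN mod 7 = 4 (0 = Monday), the day is Friday.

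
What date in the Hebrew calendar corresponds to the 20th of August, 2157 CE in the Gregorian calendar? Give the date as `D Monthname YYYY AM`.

15 Av 5917 AM

Both dates share Julian Day Number 2509120; in the Hebrew calendar that is 15 Av 5917 AM.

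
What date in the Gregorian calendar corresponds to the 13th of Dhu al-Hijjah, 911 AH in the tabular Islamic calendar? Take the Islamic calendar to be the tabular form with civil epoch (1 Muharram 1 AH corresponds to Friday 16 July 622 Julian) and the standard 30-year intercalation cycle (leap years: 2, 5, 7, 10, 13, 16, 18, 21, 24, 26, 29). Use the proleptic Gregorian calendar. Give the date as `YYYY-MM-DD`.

1506-05-17

Both dates share Julian Day Number 2271251; in the Gregorian calendar that is 17 May 1506 CE.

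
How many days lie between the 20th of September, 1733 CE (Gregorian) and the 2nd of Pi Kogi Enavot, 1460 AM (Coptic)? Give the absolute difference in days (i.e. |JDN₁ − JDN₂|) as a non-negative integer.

JDN of the first date = 2354288.
JDN of the second date = 2358291.
|2358291 − 2354288| = 4003.

4003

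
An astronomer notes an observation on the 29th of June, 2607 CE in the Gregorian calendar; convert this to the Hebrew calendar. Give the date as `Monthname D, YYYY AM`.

Tammuz 12, 6367 AM

Julian Day Number of the source date = 2673426.
Converting JDN 2673426 to the Hebrew calendar gives 12 Tammuz 6367 AM.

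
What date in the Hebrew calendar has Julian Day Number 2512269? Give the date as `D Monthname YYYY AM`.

JDN 2512269 is 4 April 2166 in the Gregorian calendar.
In the Hebrew calendar that day is 4 Nisan 5926 AM.

4 Nisan 5926 AM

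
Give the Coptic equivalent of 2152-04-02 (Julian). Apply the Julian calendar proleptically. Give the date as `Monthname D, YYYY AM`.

Both dates share Julian Day Number 2507168; in the Coptic calendar that is 7 Parmouti 1868 AM.

Parmouti 7, 1868 AM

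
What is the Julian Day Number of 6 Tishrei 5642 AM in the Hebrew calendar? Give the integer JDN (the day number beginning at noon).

In the Gregorian calendar the same day is 29 September 1881.
JDN 2400001 is 17 November 1858 CE (Gregorian), MJD 0; the target day is +8352 days from there, so JDN = 2408353.

2408353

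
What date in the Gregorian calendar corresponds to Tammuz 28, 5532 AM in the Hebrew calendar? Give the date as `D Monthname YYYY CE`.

Julian Day Number of the source date = 2368480.
Converting JDN 2368480 to the Gregorian calendar gives 29 July 1772 CE.

29 July 1772 CE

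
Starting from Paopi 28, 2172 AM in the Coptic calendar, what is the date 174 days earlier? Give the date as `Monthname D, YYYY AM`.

Counting 174 days back from JDN 2618045 reaches JDN 2617871, which is Pashons 10, 2171 AM.

Pashons 10, 2171 AM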